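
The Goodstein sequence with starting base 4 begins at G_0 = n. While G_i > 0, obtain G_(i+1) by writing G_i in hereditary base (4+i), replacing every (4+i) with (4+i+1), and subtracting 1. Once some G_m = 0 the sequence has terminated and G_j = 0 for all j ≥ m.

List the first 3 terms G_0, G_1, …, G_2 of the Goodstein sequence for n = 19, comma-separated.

(0) 19|_4 = 4^2 + 3 ↦ 5^2 + 3|_5 = 28 ⇒ 27
(1) 27|_5 = 5^2 + 2 ↦ 6^2 + 2|_6 = 38 ⇒ 37

19, 27, 37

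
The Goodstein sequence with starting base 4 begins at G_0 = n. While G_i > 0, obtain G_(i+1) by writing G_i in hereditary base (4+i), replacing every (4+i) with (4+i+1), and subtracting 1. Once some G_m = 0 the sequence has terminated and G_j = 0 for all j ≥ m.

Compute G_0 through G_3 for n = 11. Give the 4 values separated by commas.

11, 12, 13, 14

[0] 11 ≡ 2·4 + 3 (base 4). Lift 5: 13. −1: 12.
[1] 12 ≡ 2·5 + 2 (base 5). Lift 6: 14. −1: 13.
[2] 13 ≡ 2·6 + 1 (base 6). Lift 7: 15. −1: 14.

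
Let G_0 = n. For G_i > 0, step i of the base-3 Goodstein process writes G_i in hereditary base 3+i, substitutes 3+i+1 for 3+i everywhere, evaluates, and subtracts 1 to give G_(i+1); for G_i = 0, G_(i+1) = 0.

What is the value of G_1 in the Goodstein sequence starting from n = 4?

4

i=0: 4 = 3 + 1 (b=3); 3→4: 4 + 1 = 5; 5−1 = 4
i=1: 4 = 4 (b=4); 4→5: 5 = 5; 5−1 = 4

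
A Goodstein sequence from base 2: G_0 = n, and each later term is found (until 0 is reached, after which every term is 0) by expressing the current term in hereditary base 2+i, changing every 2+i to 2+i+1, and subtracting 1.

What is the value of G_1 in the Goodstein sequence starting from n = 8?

80

G_0 = 8. HB_2(8) = 2^(2 + 1). Bump = 81. G_1 = 80.
G_1 = 80. HB_3(80) = 2·3^3 + 2·3^2 + 2·3 + 2. Bump = 554. G_2 = 553.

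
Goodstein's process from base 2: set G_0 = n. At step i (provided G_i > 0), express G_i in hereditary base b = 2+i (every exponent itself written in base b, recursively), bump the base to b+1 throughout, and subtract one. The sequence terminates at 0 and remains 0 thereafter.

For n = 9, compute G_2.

1023

(0) 9|_2 = 2^(2 + 1) + 1 ↦ 3^(3 + 1) + 1|_3 = 82 ⇒ 81
(1) 81|_3 = 3^(3 + 1) ↦ 4^(4 + 1)|_4 = 1024 ⇒ 1023
(2) 1023|_4 = 3·4^4 + 3·4^3 + 3·4^2 + 3·4 + 3 ↦ 3·5^5 + 3·5^3 + 3·5^2 + 3·5 + 3|_5 = 9843 ⇒ 9842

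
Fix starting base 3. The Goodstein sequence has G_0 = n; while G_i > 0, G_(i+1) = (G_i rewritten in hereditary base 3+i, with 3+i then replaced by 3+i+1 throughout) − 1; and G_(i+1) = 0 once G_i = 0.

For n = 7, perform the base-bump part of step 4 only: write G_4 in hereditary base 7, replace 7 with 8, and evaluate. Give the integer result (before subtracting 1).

i=0: 7 = 2·3 + 1 (b=3); 3→4: 2·4 + 1 = 9; 9−1 = 8
i=1: 8 = 2·4 (b=4); 4→5: 2·5 = 10; 10−1 = 9
i=2: 9 = 5 + 4 (b=5); 5→6: 6 + 4 = 10; 10−1 = 9
i=3: 9 = 6 + 3 (b=6); 6→7: 7 + 3 = 10; 10−1 = 9
i=4: 9 = 7 + 2 (b=7); 7→8: 8 + 2 = 10; 10−1 = 9

10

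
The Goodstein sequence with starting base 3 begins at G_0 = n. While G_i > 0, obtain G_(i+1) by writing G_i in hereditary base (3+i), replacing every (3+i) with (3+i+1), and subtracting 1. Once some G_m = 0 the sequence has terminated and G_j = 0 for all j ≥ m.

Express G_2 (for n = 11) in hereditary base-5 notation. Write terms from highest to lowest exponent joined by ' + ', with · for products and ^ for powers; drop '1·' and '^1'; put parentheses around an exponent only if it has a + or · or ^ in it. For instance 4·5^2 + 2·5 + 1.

(0) 11|_3 = 3^2 + 2 ↦ 4^2 + 2|_4 = 18 ⇒ 17
(1) 17|_4 = 4^2 + 1 ↦ 5^2 + 1|_5 = 26 ⇒ 25
(2) 25|_5 = 5^2 ↦ 6^2|_6 = 36 ⇒ 35

5^2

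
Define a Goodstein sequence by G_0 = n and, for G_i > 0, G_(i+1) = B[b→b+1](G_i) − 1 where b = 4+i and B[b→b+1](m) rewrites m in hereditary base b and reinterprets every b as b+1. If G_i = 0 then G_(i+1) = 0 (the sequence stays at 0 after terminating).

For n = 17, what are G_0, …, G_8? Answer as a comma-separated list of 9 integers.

17, 25, 35, 39, 43, 47, 51, 55, 59

step 0: 17 = 4^2 + 1; sub 5 for 4: 5^2 + 1; = 26; G_1 = 26−1 = 25
step 1: 25 = 5^2; sub 6 for 5: 6^2; = 36; G_2 = 36−1 = 35
step 2: 35 = 5·6 + 5; sub 7 for 6: 5·7 + 5; = 40; G_3 = 40−1 = 39
step 3: 39 = 5·7 + 4; sub 8 for 7: 5·8 + 4; = 44; G_4 = 44−1 = 43
step 4: 43 = 5·8 + 3; sub 9 for 8: 5·9 + 3; = 48; G_5 = 48−1 = 47
step 5: 47 = 5·9 + 2; sub 10 for 9: 5·10 + 2; = 52; G_6 = 52−1 = 51
step 6: 51 = 5·10 + 1; sub 11 for 10: 5·11 + 1; = 56; G_7 = 56−1 = 55
step 7: 55 = 5·11; sub 12 for 11: 5·12; = 60; G_8 = 60−1 = 59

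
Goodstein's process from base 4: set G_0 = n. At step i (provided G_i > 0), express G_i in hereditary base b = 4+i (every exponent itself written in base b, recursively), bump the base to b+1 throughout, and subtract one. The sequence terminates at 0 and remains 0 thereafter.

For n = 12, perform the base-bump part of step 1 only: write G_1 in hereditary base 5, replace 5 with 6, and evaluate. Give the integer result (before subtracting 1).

16

(0) 12|_4 = 3·4 ↦ 3·5|_5 = 15 ⇒ 14
(1) 14|_5 = 2·5 + 4 ↦ 2·6 + 4|_6 = 16 ⇒ 15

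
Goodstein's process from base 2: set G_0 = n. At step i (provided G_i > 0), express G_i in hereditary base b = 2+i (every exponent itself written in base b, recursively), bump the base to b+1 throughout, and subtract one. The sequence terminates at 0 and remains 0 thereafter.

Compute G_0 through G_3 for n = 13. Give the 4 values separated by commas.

13, 108, 1279, 16092

G_0=13  [base 2] 2^(2 + 1) + 2^2 + 1  →[2↦3]→  3^(3 + 1) + 3^3 + 1 = 109  −1 ⇒ G_1=108
G_1=108  [base 3] 3^(3 + 1) + 3^3  →[3↦4]→  4^(4 + 1) + 4^4 = 1280  −1 ⇒ G_2=1279
G_2=1279  [base 4] 4^(4 + 1) + 3·4^3 + 3·4^2 + 3·4 + 3  →[4↦5]→  5^(5 + 1) + 3·5^3 + 3·5^2 + 3·5 + 3 = 16093  −1 ⇒ G_3=16092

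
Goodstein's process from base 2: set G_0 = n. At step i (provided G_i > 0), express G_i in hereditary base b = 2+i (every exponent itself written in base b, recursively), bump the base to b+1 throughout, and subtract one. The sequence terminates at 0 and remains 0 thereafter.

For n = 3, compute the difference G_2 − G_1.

i=0: 3 = 2 + 1 (b=2); 2→3: 3 + 1 = 4; 4−1 = 3
i=1: 3 = 3 (b=3); 3→4: 4 = 4; 4−1 = 3

0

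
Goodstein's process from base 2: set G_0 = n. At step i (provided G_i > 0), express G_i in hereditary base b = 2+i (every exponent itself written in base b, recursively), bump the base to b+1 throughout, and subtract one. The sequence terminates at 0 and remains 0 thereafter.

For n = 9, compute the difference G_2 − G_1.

942

G_0 = 9. HB_2(9) = 2^(2 + 1) + 1. Bump = 82. G_1 = 81.
G_1 = 81. HB_3(81) = 3^(3 + 1). Bump = 1024. G_2 = 1023.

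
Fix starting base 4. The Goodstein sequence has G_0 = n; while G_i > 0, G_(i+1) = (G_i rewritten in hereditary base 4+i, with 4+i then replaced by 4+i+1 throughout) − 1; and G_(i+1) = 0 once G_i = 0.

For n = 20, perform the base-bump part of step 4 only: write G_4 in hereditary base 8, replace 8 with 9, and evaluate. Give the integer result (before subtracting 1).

(0) 20|_4 = 4^2 + 4 ↦ 5^2 + 5|_5 = 30 ⇒ 29
(1) 29|_5 = 5^2 + 4 ↦ 6^2 + 4|_6 = 40 ⇒ 39
(2) 39|_6 = 6^2 + 3 ↦ 7^2 + 3|_7 = 52 ⇒ 51
(3) 51|_7 = 7^2 + 2 ↦ 8^2 + 2|_8 = 66 ⇒ 65
(4) 65|_8 = 8^2 + 1 ↦ 9^2 + 1|_9 = 82 ⇒ 81

82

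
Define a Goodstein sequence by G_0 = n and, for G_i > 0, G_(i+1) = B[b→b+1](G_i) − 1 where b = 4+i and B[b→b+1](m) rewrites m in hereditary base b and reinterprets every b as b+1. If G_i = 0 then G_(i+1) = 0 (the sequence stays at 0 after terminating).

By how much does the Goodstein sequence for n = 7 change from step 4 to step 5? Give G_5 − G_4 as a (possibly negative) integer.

-1

base 4: 7 = 4 + 3; at 5: 5 + 3 = 8; next = 7
base 5: 7 = 5 + 2; at 6: 6 + 2 = 8; next = 7
base 6: 7 = 6 + 1; at 7: 7 + 1 = 8; next = 7
base 7: 7 = 7; at 8: 8 = 8; next = 7
base 8: 7 = 7; at 9: 7 = 7; next = 6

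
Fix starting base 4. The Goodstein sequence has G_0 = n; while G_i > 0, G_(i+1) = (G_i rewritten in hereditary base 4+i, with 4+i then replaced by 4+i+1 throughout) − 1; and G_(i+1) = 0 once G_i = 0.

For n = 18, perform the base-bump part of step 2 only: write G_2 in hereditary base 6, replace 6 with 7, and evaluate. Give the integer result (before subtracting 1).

49

18 —HB4→ 4^2 + 2 —bump→ 5^2 + 2 = 27 —(−1)→ 26
26 —HB5→ 5^2 + 1 —bump→ 6^2 + 1 = 37 —(−1)→ 36
36 —HB6→ 6^2 —bump→ 7^2 = 49 —(−1)→ 48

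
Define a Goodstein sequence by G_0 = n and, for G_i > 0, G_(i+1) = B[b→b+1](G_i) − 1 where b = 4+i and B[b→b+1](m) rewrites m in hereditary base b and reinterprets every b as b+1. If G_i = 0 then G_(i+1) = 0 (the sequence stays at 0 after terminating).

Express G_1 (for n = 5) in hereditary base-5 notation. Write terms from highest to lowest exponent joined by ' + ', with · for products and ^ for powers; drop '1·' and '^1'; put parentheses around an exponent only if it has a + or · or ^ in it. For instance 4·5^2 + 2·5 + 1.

G_0=5  [base 4] 4 + 1  →[4↦5]→  5 + 1 = 6  −1 ⇒ G_1=5
G_1=5  [base 5] 5  →[5↦6]→  6 = 6  −1 ⇒ G_2=5

5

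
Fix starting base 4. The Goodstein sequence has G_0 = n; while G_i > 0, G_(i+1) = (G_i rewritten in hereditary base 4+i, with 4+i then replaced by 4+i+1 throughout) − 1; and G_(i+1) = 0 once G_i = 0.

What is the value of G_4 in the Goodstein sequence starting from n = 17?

base 4: 17 = 4^2 + 1; at 5: 5^2 + 1 = 26; next = 25
base 5: 25 = 5^2; at 6: 6^2 = 36; next = 35
base 6: 35 = 5·6 + 5; at 7: 5·7 + 5 = 40; next = 39
base 7: 39 = 5·7 + 4; at 8: 5·8 + 4 = 44; next = 43
base 8: 43 = 5·8 + 3; at 9: 5·9 + 3 = 48; next = 47

43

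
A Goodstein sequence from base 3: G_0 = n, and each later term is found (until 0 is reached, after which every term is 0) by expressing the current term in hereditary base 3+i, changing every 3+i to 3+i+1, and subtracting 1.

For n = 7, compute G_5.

9

i=0: 7 = 2·3 + 1 (b=3); 3→4: 2·4 + 1 = 9; 9−1 = 8
i=1: 8 = 2·4 (b=4); 4→5: 2·5 = 10; 10−1 = 9
i=2: 9 = 5 + 4 (b=5); 5→6: 6 + 4 = 10; 10−1 = 9
i=3: 9 = 6 + 3 (b=6); 6→7: 7 + 3 = 10; 10−1 = 9
i=4: 9 = 7 + 2 (b=7); 7→8: 8 + 2 = 10; 10−1 = 9
i=5: 9 = 8 + 1 (b=8); 8→9: 9 + 1 = 10; 10−1 = 9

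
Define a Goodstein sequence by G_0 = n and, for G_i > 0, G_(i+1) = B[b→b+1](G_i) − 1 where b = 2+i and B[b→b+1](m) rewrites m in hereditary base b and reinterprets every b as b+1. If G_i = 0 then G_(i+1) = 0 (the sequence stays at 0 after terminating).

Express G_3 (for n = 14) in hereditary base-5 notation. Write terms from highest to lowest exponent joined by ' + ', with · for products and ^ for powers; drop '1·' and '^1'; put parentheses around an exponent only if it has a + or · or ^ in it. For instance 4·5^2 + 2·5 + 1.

G_0=14  [base 2] 2^(2 + 1) + 2^2 + 2  →[2↦3]→  3^(3 + 1) + 3^3 + 3 = 111  −1 ⇒ G_1=110
G_1=110  [base 3] 3^(3 + 1) + 3^3 + 2  →[3↦4]→  4^(4 + 1) + 4^4 + 2 = 1282  −1 ⇒ G_2=1281
G_2=1281  [base 4] 4^(4 + 1) + 4^4 + 1  →[4↦5]→  5^(5 + 1) + 5^5 + 1 = 18751  −1 ⇒ G_3=18750
G_3=18750  [base 5] 5^(5 + 1) + 5^5  →[5↦6]→  6^(6 + 1) + 6^6 = 326592  −1 ⇒ G_4=326591

5^(5 + 1) + 5^5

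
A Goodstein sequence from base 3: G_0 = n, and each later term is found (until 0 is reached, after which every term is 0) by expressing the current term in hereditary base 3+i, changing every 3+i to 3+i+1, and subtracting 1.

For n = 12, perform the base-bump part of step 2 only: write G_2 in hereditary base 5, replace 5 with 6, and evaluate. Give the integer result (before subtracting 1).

38

i=0: 12 = 3^2 + 3 (b=3); 3→4: 4^2 + 4 = 20; 20−1 = 19
i=1: 19 = 4^2 + 3 (b=4); 4→5: 5^2 + 3 = 28; 28−1 = 27
i=2: 27 = 5^2 + 2 (b=5); 5→6: 6^2 + 2 = 38; 38−1 = 37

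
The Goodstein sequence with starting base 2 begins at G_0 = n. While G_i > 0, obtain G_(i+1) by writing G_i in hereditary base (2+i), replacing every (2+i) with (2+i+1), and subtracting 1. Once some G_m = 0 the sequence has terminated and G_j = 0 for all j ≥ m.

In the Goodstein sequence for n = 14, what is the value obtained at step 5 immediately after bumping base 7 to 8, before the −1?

134404972

base 2: 14 = 2^(2 + 1) + 2^2 + 2; at 3: 3^(3 + 1) + 3^3 + 3 = 111; next = 110
base 3: 110 = 3^(3 + 1) + 3^3 + 2; at 4: 4^(4 + 1) + 4^4 + 2 = 1282; next = 1281
base 4: 1281 = 4^(4 + 1) + 4^4 + 1; at 5: 5^(5 + 1) + 5^5 + 1 = 18751; next = 18750
base 5: 18750 = 5^(5 + 1) + 5^5; at 6: 6^(6 + 1) + 6^6 = 326592; next = 326591
base 6: 326591 = 6^(6 + 1) + 5·6^5 + 5·6^4 + 5·6^3 + 5·6^2 + 5·6 + 5; at 7: 7^(7 + 1) + 5·7^5 + 5·7^4 + 5·7^3 + 5·7^2 + 5·7 + 5 = 5862841; next = 5862840
base 7: 5862840 = 7^(7 + 1) + 5·7^5 + 5·7^4 + 5·7^3 + 5·7^2 + 5·7 + 4; at 8: 8^(8 + 1) + 5·8^5 + 5·8^4 + 5·8^3 + 5·8^2 + 5·8 + 4 = 134404972; next = 134404971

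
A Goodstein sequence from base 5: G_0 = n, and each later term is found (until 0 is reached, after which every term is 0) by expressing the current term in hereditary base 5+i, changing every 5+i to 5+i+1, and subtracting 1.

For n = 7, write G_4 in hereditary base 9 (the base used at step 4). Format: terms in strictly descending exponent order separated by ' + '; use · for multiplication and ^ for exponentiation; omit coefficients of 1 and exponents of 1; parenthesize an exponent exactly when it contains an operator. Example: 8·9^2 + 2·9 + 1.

6

G_0=7  [base 5] 5 + 2  →[5↦6]→  6 + 2 = 8  −1 ⇒ G_1=7
G_1=7  [base 6] 6 + 1  →[6↦7]→  7 + 1 = 8  −1 ⇒ G_2=7
G_2=7  [base 7] 7  →[7↦8]→  8 = 8  −1 ⇒ G_3=7
G_3=7  [base 8] 7  →[8↦9]→  7 = 7  −1 ⇒ G_4=6
G_4=6  [base 9] 6  →[9↦10]→  6 = 6  −1 ⇒ G_5=5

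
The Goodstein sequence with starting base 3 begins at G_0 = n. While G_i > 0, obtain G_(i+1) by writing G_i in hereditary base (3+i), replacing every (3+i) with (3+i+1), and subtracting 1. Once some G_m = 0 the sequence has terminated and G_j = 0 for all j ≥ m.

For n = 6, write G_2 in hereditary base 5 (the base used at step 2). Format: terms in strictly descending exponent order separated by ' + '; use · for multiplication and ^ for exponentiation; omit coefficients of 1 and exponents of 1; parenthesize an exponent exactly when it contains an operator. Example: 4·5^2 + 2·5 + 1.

5 + 2

[0] 6 ≡ 2·3 (base 3). Lift 4: 8. −1: 7.
[1] 7 ≡ 4 + 3 (base 4). Lift 5: 8. −1: 7.
[2] 7 ≡ 5 + 2 (base 5). Lift 6: 8. −1: 7.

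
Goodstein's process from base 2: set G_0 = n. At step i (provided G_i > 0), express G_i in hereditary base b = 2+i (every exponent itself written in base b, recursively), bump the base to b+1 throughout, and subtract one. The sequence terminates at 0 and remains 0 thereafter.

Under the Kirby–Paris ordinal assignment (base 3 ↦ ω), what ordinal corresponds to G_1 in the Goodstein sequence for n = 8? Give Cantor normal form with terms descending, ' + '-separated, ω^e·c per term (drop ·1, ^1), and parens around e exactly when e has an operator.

ω^ω·2 + ω^2·2 + ω·2 + 2

G_0=8  [base 2] 2^(2 + 1)  →[2↦3]→  3^(3 + 1) = 81  −1 ⇒ G_1=80
G_1=80  [base 3] 2·3^3 + 2·3^2 + 2·3 + 2  →[3↦4]→  2·4^4 + 2·4^2 + 2·4 + 2 = 554  −1 ⇒ G_2=553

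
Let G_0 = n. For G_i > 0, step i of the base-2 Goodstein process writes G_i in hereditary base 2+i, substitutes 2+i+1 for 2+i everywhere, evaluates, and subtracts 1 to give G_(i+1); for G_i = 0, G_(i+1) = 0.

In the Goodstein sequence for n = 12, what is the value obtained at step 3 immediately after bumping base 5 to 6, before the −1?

G_0=12  [base 2] 2^(2 + 1) + 2^2  →[2↦3]→  3^(3 + 1) + 3^3 = 108  −1 ⇒ G_1=107
G_1=107  [base 3] 3^(3 + 1) + 2·3^2 + 2·3 + 2  →[3↦4]→  4^(4 + 1) + 2·4^2 + 2·4 + 2 = 1066  −1 ⇒ G_2=1065
G_2=1065  [base 4] 4^(4 + 1) + 2·4^2 + 2·4 + 1  →[4↦5]→  5^(5 + 1) + 2·5^2 + 2·5 + 1 = 15686  −1 ⇒ G_3=15685
G_3=15685  [base 5] 5^(5 + 1) + 2·5^2 + 2·5  →[5↦6]→  6^(6 + 1) + 2·6^2 + 2·6 = 280020  −1 ⇒ G_4=280019

280020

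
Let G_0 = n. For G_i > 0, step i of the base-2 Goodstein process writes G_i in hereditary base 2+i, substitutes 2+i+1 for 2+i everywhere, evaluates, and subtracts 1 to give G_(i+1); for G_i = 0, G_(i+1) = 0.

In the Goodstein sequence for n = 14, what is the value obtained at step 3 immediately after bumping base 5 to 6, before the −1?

326592

[0] 14 ≡ 2^(2 + 1) + 2^2 + 2 (base 2). Lift 3: 111. −1: 110.
[1] 110 ≡ 3^(3 + 1) + 3^3 + 2 (base 3). Lift 4: 1282. −1: 1281.
[2] 1281 ≡ 4^(4 + 1) + 4^4 + 1 (base 4). Lift 5: 18751. −1: 18750.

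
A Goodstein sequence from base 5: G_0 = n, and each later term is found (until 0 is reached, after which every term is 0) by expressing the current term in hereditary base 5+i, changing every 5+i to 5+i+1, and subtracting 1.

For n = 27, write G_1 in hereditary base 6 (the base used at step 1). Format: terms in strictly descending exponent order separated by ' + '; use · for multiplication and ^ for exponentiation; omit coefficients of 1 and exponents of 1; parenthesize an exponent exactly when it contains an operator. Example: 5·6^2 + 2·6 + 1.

G_0 = 27. HB_5(27) = 5^2 + 2. Bump = 38. G_1 = 37.
G_1 = 37. HB_6(37) = 6^2 + 1. Bump = 50. G_2 = 49.

6^2 + 1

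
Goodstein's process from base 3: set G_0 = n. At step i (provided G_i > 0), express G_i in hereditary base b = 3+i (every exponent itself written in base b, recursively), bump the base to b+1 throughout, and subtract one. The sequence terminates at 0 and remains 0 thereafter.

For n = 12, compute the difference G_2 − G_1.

G_0 = 12. HB_3(12) = 3^2 + 3. Bump = 20. G_1 = 19.
G_1 = 19. HB_4(19) = 4^2 + 3. Bump = 28. G_2 = 27.

8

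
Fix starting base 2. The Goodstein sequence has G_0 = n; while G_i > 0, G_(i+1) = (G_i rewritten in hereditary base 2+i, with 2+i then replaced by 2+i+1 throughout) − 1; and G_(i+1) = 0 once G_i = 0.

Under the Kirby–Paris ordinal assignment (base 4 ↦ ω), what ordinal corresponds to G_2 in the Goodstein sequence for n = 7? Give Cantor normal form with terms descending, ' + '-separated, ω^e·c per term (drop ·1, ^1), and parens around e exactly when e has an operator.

[0] 7 ≡ 2^2 + 2 + 1 (base 2). Lift 3: 31. −1: 30.
[1] 30 ≡ 3^3 + 3 (base 3). Lift 4: 260. −1: 259.

ω^ω + 3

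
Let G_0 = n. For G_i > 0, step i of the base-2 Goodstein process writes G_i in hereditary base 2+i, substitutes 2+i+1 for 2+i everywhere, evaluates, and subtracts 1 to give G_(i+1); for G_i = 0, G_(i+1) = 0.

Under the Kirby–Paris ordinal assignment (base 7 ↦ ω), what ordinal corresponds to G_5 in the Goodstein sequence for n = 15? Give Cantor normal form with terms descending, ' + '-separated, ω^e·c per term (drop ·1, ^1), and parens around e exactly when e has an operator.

i=0: 15 = 2^(2 + 1) + 2^2 + 2 + 1 (b=2); 2→3: 3^(3 + 1) + 3^3 + 3 + 1 = 112; 112−1 = 111
i=1: 111 = 3^(3 + 1) + 3^3 + 3 (b=3); 3→4: 4^(4 + 1) + 4^4 + 4 = 1284; 1284−1 = 1283
i=2: 1283 = 4^(4 + 1) + 4^4 + 3 (b=4); 4→5: 5^(5 + 1) + 5^5 + 3 = 18753; 18753−1 = 18752
i=3: 18752 = 5^(5 + 1) + 5^5 + 2 (b=5); 5→6: 6^(6 + 1) + 6^6 + 2 = 326594; 326594−1 = 326593
i=4: 326593 = 6^(6 + 1) + 6^6 + 1 (b=6); 6→7: 7^(7 + 1) + 7^7 + 1 = 6588345; 6588345−1 = 6588344
i=5: 6588344 = 7^(7 + 1) + 7^7 (b=7); 7→8: 8^(8 + 1) + 8^8 = 150994944; 150994944−1 = 150994943

ω^(ω + 1) + ω^ω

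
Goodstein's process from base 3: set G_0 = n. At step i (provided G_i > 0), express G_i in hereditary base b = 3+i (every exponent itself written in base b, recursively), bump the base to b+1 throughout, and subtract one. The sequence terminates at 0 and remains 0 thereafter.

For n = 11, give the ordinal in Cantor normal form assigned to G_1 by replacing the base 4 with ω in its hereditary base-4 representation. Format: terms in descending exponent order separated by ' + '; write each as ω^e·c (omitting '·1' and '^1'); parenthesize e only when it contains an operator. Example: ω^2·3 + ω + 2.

ω^2 + 1

i=0: 11 = 3^2 + 2 (b=3); 3→4: 4^2 + 2 = 18; 18−1 = 17
i=1: 17 = 4^2 + 1 (b=4); 4→5: 5^2 + 1 = 26; 26−1 = 25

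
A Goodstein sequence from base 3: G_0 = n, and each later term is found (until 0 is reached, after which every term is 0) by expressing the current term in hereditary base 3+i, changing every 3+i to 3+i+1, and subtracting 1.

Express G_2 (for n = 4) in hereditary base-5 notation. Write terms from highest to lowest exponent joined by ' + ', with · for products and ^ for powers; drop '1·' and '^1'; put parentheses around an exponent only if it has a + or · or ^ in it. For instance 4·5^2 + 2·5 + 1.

4 —HB3→ 3 + 1 —bump→ 4 + 1 = 5 —(−1)→ 4
4 —HB4→ 4 —bump→ 5 = 5 —(−1)→ 4
4 —HB5→ 4 —bump→ 4 = 4 —(−1)→ 3

4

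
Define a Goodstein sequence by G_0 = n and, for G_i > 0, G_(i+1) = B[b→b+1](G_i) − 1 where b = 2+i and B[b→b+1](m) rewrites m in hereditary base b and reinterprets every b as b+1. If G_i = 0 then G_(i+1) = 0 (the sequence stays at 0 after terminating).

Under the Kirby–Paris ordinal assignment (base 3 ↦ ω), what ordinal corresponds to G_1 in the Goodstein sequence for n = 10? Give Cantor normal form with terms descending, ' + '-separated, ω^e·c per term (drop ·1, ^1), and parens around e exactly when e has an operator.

10 —HB2→ 2^(2 + 1) + 2 —bump→ 3^(3 + 1) + 3 = 84 —(−1)→ 83
83 —HB3→ 3^(3 + 1) + 2 —bump→ 4^(4 + 1) + 2 = 1026 —(−1)→ 1025

ω^(ω + 1) + 2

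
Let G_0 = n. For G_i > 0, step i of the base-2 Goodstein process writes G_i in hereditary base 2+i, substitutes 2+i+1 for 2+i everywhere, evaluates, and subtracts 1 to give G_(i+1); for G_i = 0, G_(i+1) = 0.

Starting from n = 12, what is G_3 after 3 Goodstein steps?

G_0=12  [base 2] 2^(2 + 1) + 2^2  →[2↦3]→  3^(3 + 1) + 3^3 = 108  −1 ⇒ G_1=107
G_1=107  [base 3] 3^(3 + 1) + 2·3^2 + 2·3 + 2  →[3↦4]→  4^(4 + 1) + 2·4^2 + 2·4 + 2 = 1066  −1 ⇒ G_2=1065
G_2=1065  [base 4] 4^(4 + 1) + 2·4^2 + 2·4 + 1  →[4↦5]→  5^(5 + 1) + 2·5^2 + 2·5 + 1 = 15686  −1 ⇒ G_3=15685

15685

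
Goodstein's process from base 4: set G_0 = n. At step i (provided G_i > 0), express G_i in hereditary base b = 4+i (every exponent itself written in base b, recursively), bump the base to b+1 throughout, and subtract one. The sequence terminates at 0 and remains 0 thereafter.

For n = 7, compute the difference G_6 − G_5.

-1

7 —HB4→ 4 + 3 —bump→ 5 + 3 = 8 —(−1)→ 7
7 —HB5→ 5 + 2 —bump→ 6 + 2 = 8 —(−1)→ 7
7 —HB6→ 6 + 1 —bump→ 7 + 1 = 8 —(−1)→ 7
7 —HB7→ 7 —bump→ 8 = 8 —(−1)→ 7
7 —HB8→ 7 —bump→ 7 = 7 —(−1)→ 6
6 —HB9→ 6 —bump→ 6 = 6 —(−1)→ 5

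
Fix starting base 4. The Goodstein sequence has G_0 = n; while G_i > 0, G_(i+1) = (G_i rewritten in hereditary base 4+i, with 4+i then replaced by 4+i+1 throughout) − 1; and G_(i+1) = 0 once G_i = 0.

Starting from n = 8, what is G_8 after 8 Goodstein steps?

base 4: 8 = 2·4; at 5: 2·5 = 10; next = 9
base 5: 9 = 5 + 4; at 6: 6 + 4 = 10; next = 9
base 6: 9 = 6 + 3; at 7: 7 + 3 = 10; next = 9
base 7: 9 = 7 + 2; at 8: 8 + 2 = 10; next = 9
base 8: 9 = 8 + 1; at 9: 9 + 1 = 10; next = 9
base 9: 9 = 9; at 10: 10 = 10; next = 9
base 10: 9 = 9; at 11: 9 = 9; next = 8
base 11: 8 = 8; at 12: 8 = 8; next = 7
base 12: 7 = 7; at 13: 7 = 7; next = 6

7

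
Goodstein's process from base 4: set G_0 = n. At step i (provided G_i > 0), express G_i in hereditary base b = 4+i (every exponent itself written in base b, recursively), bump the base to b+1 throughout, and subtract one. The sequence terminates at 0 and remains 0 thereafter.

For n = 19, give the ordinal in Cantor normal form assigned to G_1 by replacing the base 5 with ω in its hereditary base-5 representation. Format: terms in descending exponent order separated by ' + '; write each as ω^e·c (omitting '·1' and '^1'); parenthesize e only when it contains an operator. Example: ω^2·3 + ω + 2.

(0) 19|_4 = 4^2 + 3 ↦ 5^2 + 3|_5 = 28 ⇒ 27
(1) 27|_5 = 5^2 + 2 ↦ 6^2 + 2|_6 = 38 ⇒ 37

ω^2 + 2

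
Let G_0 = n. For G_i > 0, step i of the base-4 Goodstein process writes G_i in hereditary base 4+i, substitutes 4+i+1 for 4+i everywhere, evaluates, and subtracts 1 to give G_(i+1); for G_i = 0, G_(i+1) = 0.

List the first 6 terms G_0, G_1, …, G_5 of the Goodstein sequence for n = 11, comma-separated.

i=0: 11 = 2·4 + 3 (b=4); 4→5: 2·5 + 3 = 13; 13−1 = 12
i=1: 12 = 2·5 + 2 (b=5); 5→6: 2·6 + 2 = 14; 14−1 = 13
i=2: 13 = 2·6 + 1 (b=6); 6→7: 2·7 + 1 = 15; 15−1 = 14
i=3: 14 = 2·7 (b=7); 7→8: 2·8 = 16; 16−1 = 15
i=4: 15 = 8 + 7 (b=8); 8→9: 9 + 7 = 16; 16−1 = 15

11, 12, 13, 14, 15, 15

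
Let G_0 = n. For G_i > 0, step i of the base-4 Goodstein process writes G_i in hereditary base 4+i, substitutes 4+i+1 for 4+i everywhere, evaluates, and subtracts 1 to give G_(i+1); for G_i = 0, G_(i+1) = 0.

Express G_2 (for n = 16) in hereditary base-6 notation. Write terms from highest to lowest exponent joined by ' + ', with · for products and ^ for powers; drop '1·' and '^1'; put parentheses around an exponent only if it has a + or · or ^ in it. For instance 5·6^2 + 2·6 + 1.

i=0: 16 = 4^2 (b=4); 4→5: 5^2 = 25; 25−1 = 24
i=1: 24 = 4·5 + 4 (b=5); 5→6: 4·6 + 4 = 28; 28−1 = 27

4·6 + 3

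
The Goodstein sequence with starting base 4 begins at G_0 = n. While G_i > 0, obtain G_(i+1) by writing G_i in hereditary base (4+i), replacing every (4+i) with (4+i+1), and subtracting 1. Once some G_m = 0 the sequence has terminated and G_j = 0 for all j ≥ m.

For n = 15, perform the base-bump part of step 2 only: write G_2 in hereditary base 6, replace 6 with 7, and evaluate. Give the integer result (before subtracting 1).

step 0: 15 = 3·4 + 3; sub 5 for 4: 3·5 + 3; = 18; G_1 = 18−1 = 17
step 1: 17 = 3·5 + 2; sub 6 for 5: 3·6 + 2; = 20; G_2 = 20−1 = 19
step 2: 19 = 3·6 + 1; sub 7 for 6: 3·7 + 1; = 22; G_3 = 22−1 = 21

22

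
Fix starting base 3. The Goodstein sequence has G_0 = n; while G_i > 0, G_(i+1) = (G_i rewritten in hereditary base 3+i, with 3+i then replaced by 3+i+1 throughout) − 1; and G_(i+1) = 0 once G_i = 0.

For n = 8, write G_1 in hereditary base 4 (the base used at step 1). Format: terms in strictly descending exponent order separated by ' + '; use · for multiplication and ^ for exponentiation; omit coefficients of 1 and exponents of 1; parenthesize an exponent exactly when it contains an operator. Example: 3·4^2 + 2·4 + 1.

2·4 + 1

[0] 8 ≡ 2·3 + 2 (base 3). Lift 4: 10. −1: 9.
[1] 9 ≡ 2·4 + 1 (base 4). Lift 5: 11. −1: 10.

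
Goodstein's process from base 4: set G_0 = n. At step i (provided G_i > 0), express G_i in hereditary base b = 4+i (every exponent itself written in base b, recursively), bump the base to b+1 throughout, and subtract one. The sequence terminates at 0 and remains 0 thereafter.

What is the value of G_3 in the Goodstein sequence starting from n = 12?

16

[0] 12 ≡ 3·4 (base 4). Lift 5: 15. −1: 14.
[1] 14 ≡ 2·5 + 4 (base 5). Lift 6: 16. −1: 15.
[2] 15 ≡ 2·6 + 3 (base 6). Lift 7: 17. −1: 16.
[3] 16 ≡ 2·7 + 2 (base 7). Lift 8: 18. −1: 17.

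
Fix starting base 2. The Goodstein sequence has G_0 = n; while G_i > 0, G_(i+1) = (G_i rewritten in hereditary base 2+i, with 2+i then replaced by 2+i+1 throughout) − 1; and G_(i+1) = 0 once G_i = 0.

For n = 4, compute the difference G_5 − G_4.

4 —HB2→ 2^2 —bump→ 3^3 = 27 —(−1)→ 26
26 —HB3→ 2·3^2 + 2·3 + 2 —bump→ 2·4^2 + 2·4 + 2 = 42 —(−1)→ 41
41 —HB4→ 2·4^2 + 2·4 + 1 —bump→ 2·5^2 + 2·5 + 1 = 61 —(−1)→ 60
60 —HB5→ 2·5^2 + 2·5 —bump→ 2·6^2 + 2·6 = 84 —(−1)→ 83
83 —HB6→ 2·6^2 + 6 + 5 —bump→ 2·7^2 + 7 + 5 = 110 —(−1)→ 109

26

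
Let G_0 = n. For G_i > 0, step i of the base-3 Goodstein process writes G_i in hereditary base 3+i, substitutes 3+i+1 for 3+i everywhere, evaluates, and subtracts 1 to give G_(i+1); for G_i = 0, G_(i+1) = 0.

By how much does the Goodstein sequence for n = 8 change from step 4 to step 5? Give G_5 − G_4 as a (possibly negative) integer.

i=0: 8 = 2·3 + 2 (b=3); 3→4: 2·4 + 2 = 10; 10−1 = 9
i=1: 9 = 2·4 + 1 (b=4); 4→5: 2·5 + 1 = 11; 11−1 = 10
i=2: 10 = 2·5 (b=5); 5→6: 2·6 = 12; 12−1 = 11
i=3: 11 = 6 + 5 (b=6); 6→7: 7 + 5 = 12; 12−1 = 11
i=4: 11 = 7 + 4 (b=7); 7→8: 8 + 4 = 12; 12−1 = 11

0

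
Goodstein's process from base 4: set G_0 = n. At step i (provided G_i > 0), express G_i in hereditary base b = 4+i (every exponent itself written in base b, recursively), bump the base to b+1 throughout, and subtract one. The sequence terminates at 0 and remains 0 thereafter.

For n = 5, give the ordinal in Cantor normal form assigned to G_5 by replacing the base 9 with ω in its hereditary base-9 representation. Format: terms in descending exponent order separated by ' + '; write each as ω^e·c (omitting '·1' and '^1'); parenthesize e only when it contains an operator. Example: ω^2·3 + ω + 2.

i=0: 5 = 4 + 1 (b=4); 4→5: 5 + 1 = 6; 6−1 = 5
i=1: 5 = 5 (b=5); 5→6: 6 = 6; 6−1 = 5
i=2: 5 = 5 (b=6); 6→7: 5 = 5; 5−1 = 4
i=3: 4 = 4 (b=7); 7→8: 4 = 4; 4−1 = 3
i=4: 3 = 3 (b=8); 8→9: 3 = 3; 3−1 = 2
i=5: 2 = 2 (b=9); 9→10: 2 = 2; 2−1 = 1

2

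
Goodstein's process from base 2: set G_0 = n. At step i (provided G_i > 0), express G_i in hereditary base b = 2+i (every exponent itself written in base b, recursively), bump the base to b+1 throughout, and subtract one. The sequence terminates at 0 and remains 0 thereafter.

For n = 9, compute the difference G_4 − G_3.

130901

[0] 9 ≡ 2^(2 + 1) + 1 (base 2). Lift 3: 82. −1: 81.
[1] 81 ≡ 3^(3 + 1) (base 3). Lift 4: 1024. −1: 1023.
[2] 1023 ≡ 3·4^4 + 3·4^3 + 3·4^2 + 3·4 + 3 (base 4). Lift 5: 9843. −1: 9842.
[3] 9842 ≡ 3·5^5 + 3·5^3 + 3·5^2 + 3·5 + 2 (base 5). Lift 6: 140744. −1: 140743.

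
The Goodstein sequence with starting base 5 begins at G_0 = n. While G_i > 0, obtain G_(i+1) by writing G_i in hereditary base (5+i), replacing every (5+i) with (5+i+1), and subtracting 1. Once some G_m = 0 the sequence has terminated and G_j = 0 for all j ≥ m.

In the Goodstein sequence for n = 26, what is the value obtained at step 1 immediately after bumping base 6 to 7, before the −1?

26 —HB5→ 5^2 + 1 —bump→ 6^2 + 1 = 37 —(−1)→ 36
36 —HB6→ 6^2 —bump→ 7^2 = 49 —(−1)→ 48

49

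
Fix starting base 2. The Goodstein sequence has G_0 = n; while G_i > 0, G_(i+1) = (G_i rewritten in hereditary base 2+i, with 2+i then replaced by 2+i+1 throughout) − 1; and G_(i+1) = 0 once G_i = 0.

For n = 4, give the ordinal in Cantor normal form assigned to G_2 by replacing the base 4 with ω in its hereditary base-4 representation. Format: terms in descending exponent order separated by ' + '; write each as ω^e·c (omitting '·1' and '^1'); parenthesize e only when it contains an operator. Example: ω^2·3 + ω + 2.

step 0: 4 = 2^2; sub 3 for 2: 3^3; = 27; G_1 = 27−1 = 26
step 1: 26 = 2·3^2 + 2·3 + 2; sub 4 for 3: 2·4^2 + 2·4 + 2; = 42; G_2 = 42−1 = 41
step 2: 41 = 2·4^2 + 2·4 + 1; sub 5 for 4: 2·5^2 + 2·5 + 1; = 61; G_3 = 61−1 = 60

ω^2·2 + ω·2 + 1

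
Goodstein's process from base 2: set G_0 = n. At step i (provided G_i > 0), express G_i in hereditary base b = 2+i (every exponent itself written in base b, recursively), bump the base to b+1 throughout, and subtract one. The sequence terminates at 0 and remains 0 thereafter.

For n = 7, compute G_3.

[0] 7 ≡ 2^2 + 2 + 1 (base 2). Lift 3: 31. −1: 30.
[1] 30 ≡ 3^3 + 3 (base 3). Lift 4: 260. −1: 259.
[2] 259 ≡ 4^4 + 3 (base 4). Lift 5: 3128. −1: 3127.
[3] 3127 ≡ 5^5 + 2 (base 5). Lift 6: 46658. −1: 46657.

3127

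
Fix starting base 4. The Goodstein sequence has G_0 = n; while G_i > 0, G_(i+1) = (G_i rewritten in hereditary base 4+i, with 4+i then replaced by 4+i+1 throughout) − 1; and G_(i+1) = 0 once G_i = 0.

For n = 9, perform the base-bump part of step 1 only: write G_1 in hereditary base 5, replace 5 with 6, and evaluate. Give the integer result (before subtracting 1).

(0) 9|_4 = 2·4 + 1 ↦ 2·5 + 1|_5 = 11 ⇒ 10
(1) 10|_5 = 2·5 ↦ 2·6|_6 = 12 ⇒ 11

12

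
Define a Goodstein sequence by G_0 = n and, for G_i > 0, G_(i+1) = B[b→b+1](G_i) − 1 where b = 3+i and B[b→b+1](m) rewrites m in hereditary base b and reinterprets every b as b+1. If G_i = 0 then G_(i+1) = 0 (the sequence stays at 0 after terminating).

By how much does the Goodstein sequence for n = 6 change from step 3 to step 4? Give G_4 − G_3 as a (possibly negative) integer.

G_0 = 6. HB_3(6) = 2·3. Bump = 8. G_1 = 7.
G_1 = 7. HB_4(7) = 4 + 3. Bump = 8. G_2 = 7.
G_2 = 7. HB_5(7) = 5 + 2. Bump = 8. G_3 = 7.
G_3 = 7. HB_6(7) = 6 + 1. Bump = 8. G_4 = 7.

0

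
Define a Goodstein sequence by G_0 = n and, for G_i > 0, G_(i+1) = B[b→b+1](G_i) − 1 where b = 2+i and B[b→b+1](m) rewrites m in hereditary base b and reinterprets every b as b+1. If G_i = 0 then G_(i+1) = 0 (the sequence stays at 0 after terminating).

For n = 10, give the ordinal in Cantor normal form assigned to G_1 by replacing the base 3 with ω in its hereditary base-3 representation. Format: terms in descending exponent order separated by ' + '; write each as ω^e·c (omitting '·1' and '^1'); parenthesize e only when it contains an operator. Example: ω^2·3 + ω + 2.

step 0: 10 = 2^(2 + 1) + 2; sub 3 for 2: 3^(3 + 1) + 3; = 84; G_1 = 84−1 = 83
step 1: 83 = 3^(3 + 1) + 2; sub 4 for 3: 4^(4 + 1) + 2; = 1026; G_2 = 1026−1 = 1025

ω^(ω + 1) + 2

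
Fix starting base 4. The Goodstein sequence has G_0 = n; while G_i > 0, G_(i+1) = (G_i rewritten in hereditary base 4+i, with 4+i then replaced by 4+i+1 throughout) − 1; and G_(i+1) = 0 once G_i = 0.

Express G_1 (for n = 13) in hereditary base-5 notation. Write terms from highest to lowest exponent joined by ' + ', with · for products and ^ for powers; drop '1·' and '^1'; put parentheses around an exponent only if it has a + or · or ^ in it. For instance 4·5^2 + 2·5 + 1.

step 0: 13 = 3·4 + 1; sub 5 for 4: 3·5 + 1; = 16; G_1 = 16−1 = 15
step 1: 15 = 3·5; sub 6 for 5: 3·6; = 18; G_2 = 18−1 = 17

3·5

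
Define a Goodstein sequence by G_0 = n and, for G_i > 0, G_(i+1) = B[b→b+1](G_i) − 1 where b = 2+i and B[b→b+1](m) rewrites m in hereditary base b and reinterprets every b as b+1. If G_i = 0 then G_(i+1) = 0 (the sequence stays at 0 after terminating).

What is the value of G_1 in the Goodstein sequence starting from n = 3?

(0) 3|_2 = 2 + 1 ↦ 3 + 1|_3 = 4 ⇒ 3
(1) 3|_3 = 3 ↦ 4|_4 = 4 ⇒ 3

3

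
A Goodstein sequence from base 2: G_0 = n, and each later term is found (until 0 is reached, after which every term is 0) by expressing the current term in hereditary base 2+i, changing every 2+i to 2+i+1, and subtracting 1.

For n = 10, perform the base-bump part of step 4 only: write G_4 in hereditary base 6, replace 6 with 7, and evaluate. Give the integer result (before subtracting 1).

(0) 10|_2 = 2^(2 + 1) + 2 ↦ 3^(3 + 1) + 3|_3 = 84 ⇒ 83
(1) 83|_3 = 3^(3 + 1) + 2 ↦ 4^(4 + 1) + 2|_4 = 1026 ⇒ 1025
(2) 1025|_4 = 4^(4 + 1) + 1 ↦ 5^(5 + 1) + 1|_5 = 15626 ⇒ 15625
(3) 15625|_5 = 5^(5 + 1) ↦ 6^(6 + 1)|_6 = 279936 ⇒ 279935
(4) 279935|_6 = 5·6^6 + 5·6^5 + 5·6^4 + 5·6^3 + 5·6^2 + 5·6 + 5 ↦ 5·7^7 + 5·7^5 + 5·7^4 + 5·7^3 + 5·7^2 + 5·7 + 5|_7 = 4215755 ⇒ 4215754

4215755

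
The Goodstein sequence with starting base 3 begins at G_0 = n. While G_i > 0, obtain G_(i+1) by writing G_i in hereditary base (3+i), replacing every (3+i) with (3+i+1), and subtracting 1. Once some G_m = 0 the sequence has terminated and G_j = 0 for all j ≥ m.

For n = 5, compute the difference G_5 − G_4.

-1

step 0: 5 = 3 + 2; sub 4 for 3: 4 + 2; = 6; G_1 = 6−1 = 5
step 1: 5 = 4 + 1; sub 5 for 4: 5 + 1; = 6; G_2 = 6−1 = 5
step 2: 5 = 5; sub 6 for 5: 6; = 6; G_3 = 6−1 = 5
step 3: 5 = 5; sub 7 for 6: 5; = 5; G_4 = 5−1 = 4
step 4: 4 = 4; sub 8 for 7: 4; = 4; G_5 = 4−1 = 3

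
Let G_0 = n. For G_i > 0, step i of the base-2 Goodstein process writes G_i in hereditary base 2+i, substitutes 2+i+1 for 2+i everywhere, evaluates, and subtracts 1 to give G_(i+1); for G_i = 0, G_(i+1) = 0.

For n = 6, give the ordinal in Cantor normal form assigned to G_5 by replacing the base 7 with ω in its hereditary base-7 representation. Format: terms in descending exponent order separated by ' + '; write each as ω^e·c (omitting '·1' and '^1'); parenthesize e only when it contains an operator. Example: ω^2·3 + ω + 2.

ω^5·5 + ω^4·5 + ω^3·5 + ω^2·5 + ω·5 + 4

G_0=6  [base 2] 2^2 + 2  →[2↦3]→  3^3 + 3 = 30  −1 ⇒ G_1=29
G_1=29  [base 3] 3^3 + 2  →[3↦4]→  4^4 + 2 = 258  −1 ⇒ G_2=257
G_2=257  [base 4] 4^4 + 1  →[4↦5]→  5^5 + 1 = 3126  −1 ⇒ G_3=3125
G_3=3125  [base 5] 5^5  →[5↦6]→  6^6 = 46656  −1 ⇒ G_4=46655
G_4=46655  [base 6] 5·6^5 + 5·6^4 + 5·6^3 + 5·6^2 + 5·6 + 5  →[6↦7]→  5·7^5 + 5·7^4 + 5·7^3 + 5·7^2 + 5·7 + 5 = 98040  −1 ⇒ G_5=98039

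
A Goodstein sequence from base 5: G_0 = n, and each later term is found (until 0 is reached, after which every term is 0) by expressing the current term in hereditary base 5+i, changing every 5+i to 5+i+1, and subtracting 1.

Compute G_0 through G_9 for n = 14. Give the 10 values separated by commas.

14, 15, 16, 17, 18, 19, 19, 19, 19, 19

i=0: 14 = 2·5 + 4 (b=5); 5→6: 2·6 + 4 = 16; 16−1 = 15
i=1: 15 = 2·6 + 3 (b=6); 6→7: 2·7 + 3 = 17; 17−1 = 16
i=2: 16 = 2·7 + 2 (b=7); 7→8: 2·8 + 2 = 18; 18−1 = 17
i=3: 17 = 2·8 + 1 (b=8); 8→9: 2·9 + 1 = 19; 19−1 = 18
i=4: 18 = 2·9 (b=9); 9→10: 2·10 = 20; 20−1 = 19
i=5: 19 = 10 + 9 (b=10); 10→11: 11 + 9 = 20; 20−1 = 19
i=6: 19 = 11 + 8 (b=11); 11→12: 12 + 8 = 20; 20−1 = 19
i=7: 19 = 12 + 7 (b=12); 12→13: 13 + 7 = 20; 20−1 = 19
i=8: 19 = 13 + 6 (b=13); 13→14: 14 + 6 = 20; 20−1 = 19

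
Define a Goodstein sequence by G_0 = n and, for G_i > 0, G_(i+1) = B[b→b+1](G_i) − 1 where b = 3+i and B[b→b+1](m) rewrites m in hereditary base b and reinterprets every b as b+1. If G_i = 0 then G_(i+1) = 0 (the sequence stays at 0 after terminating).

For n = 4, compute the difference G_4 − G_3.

-1

(0) 4|_3 = 3 + 1 ↦ 4 + 1|_4 = 5 ⇒ 4
(1) 4|_4 = 4 ↦ 5|_5 = 5 ⇒ 4
(2) 4|_5 = 4 ↦ 4|_6 = 4 ⇒ 3
(3) 3|_6 = 3 ↦ 3|_7 = 3 ⇒ 2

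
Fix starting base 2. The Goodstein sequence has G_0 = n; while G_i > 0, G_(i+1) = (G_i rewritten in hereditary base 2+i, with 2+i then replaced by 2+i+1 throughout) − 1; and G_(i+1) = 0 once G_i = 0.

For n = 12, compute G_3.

step 0: 12 = 2^(2 + 1) + 2^2; sub 3 for 2: 3^(3 + 1) + 3^3; = 108; G_1 = 108−1 = 107
step 1: 107 = 3^(3 + 1) + 2·3^2 + 2·3 + 2; sub 4 for 3: 4^(4 + 1) + 2·4^2 + 2·4 + 2; = 1066; G_2 = 1066−1 = 1065
step 2: 1065 = 4^(4 + 1) + 2·4^2 + 2·4 + 1; sub 5 for 4: 5^(5 + 1) + 2·5^2 + 2·5 + 1; = 15686; G_3 = 15686−1 = 15685
step 3: 15685 = 5^(5 + 1) + 2·5^2 + 2·5; sub 6 for 5: 6^(6 + 1) + 2·6^2 + 2·6; = 280020; G_4 = 280020−1 = 280019

15685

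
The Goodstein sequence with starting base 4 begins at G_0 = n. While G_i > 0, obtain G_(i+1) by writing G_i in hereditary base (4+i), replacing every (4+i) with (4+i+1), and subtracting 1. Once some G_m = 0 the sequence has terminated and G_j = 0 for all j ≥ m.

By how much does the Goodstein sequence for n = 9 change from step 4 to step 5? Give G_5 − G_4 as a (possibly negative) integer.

G_0=9  [base 4] 2·4 + 1  →[4↦5]→  2·5 + 1 = 11  −1 ⇒ G_1=10
G_1=10  [base 5] 2·5  →[5↦6]→  2·6 = 12  −1 ⇒ G_2=11
G_2=11  [base 6] 6 + 5  →[6↦7]→  7 + 5 = 12  −1 ⇒ G_3=11
G_3=11  [base 7] 7 + 4  →[7↦8]→  8 + 4 = 12  −1 ⇒ G_4=11
G_4=11  [base 8] 8 + 3  →[8↦9]→  9 + 3 = 12  −1 ⇒ G_5=11

0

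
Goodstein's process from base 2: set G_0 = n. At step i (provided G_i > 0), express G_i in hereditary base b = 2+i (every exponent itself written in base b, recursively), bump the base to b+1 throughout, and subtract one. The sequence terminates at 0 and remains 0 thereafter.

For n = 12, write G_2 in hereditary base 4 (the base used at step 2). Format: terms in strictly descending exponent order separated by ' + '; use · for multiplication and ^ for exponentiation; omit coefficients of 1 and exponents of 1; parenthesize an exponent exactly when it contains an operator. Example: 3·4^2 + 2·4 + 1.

4^(4 + 1) + 2·4^2 + 2·4 + 1

12 —HB2→ 2^(2 + 1) + 2^2 —bump→ 3^(3 + 1) + 3^3 = 108 —(−1)→ 107
107 —HB3→ 3^(3 + 1) + 2·3^2 + 2·3 + 2 —bump→ 4^(4 + 1) + 2·4^2 + 2·4 + 2 = 1066 —(−1)→ 1065
1065 —HB4→ 4^(4 + 1) + 2·4^2 + 2·4 + 1 —bump→ 5^(5 + 1) + 2·5^2 + 2·5 + 1 = 15686 —(−1)→ 15685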